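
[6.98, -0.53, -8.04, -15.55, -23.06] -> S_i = 6.98 + -7.51*i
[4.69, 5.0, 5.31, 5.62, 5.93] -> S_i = 4.69 + 0.31*i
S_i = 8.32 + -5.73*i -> [8.32, 2.59, -3.14, -8.87, -14.6]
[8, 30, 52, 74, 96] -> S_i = 8 + 22*i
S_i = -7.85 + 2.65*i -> [-7.85, -5.2, -2.55, 0.1, 2.75]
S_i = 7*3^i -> [7, 21, 63, 189, 567]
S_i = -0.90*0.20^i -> [-0.9, -0.18, -0.04, -0.01, -0.0]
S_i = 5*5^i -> [5, 25, 125, 625, 3125]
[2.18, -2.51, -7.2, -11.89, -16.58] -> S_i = 2.18 + -4.69*i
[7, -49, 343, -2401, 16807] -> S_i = 7*-7^i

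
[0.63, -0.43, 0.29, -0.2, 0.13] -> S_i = 0.63*(-0.68)^i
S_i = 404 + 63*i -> [404, 467, 530, 593, 656]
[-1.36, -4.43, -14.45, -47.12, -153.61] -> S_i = -1.36*3.26^i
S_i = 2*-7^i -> [2, -14, 98, -686, 4802]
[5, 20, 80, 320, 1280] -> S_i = 5*4^i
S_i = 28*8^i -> [28, 224, 1792, 14336, 114688]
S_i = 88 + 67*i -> [88, 155, 222, 289, 356]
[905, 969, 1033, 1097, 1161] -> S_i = 905 + 64*i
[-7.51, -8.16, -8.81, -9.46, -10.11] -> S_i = -7.51 + -0.65*i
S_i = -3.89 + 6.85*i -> [-3.89, 2.96, 9.81, 16.66, 23.51]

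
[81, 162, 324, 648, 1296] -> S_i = 81*2^i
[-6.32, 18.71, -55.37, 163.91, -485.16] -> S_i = -6.32*(-2.96)^i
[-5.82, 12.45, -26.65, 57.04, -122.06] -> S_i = -5.82*(-2.14)^i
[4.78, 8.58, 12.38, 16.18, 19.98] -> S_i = 4.78 + 3.80*i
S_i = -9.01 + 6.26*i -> [-9.01, -2.75, 3.51, 9.77, 16.03]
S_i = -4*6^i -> [-4, -24, -144, -864, -5184]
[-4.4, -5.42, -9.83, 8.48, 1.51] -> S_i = Random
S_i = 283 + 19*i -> [283, 302, 321, 340, 359]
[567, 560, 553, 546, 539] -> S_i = 567 + -7*i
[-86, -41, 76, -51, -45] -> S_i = Random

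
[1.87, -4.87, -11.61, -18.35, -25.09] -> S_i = 1.87 + -6.74*i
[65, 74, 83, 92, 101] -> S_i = 65 + 9*i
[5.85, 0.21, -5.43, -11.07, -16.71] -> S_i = 5.85 + -5.64*i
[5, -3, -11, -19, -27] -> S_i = 5 + -8*i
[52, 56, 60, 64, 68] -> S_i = 52 + 4*i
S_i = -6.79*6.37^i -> [-6.79, -43.25, -275.52, -1755.04, -11179.63]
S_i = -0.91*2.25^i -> [-0.91, -2.05, -4.61, -10.37, -23.32]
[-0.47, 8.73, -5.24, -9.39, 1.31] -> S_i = Random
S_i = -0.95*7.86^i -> [-0.95, -7.47, -58.69, -461.31, -3625.88]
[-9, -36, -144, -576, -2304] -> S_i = -9*4^i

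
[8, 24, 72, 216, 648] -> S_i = 8*3^i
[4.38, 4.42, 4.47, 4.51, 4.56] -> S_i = 4.38*1.01^i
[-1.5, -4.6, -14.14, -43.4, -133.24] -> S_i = -1.50*3.07^i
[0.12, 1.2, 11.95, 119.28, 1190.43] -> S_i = 0.12*9.98^i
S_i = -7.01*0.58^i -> [-7.01, -4.07, -2.36, -1.37, -0.79]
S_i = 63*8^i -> [63, 504, 4032, 32256, 258048]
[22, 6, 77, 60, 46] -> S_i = Random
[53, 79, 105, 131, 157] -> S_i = 53 + 26*i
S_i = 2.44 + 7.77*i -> [2.44, 10.21, 17.98, 25.75, 33.52]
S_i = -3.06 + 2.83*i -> [-3.06, -0.23, 2.6, 5.43, 8.26]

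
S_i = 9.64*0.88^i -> [9.64, 8.48, 7.47, 6.57, 5.78]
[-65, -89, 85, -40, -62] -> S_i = Random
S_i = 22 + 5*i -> [22, 27, 32, 37, 42]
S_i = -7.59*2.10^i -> [-7.59, -15.94, -33.47, -70.29, -147.61]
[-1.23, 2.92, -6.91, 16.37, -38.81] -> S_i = -1.23*(-2.37)^i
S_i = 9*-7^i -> [9, -63, 441, -3087, 21609]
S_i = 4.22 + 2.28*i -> [4.22, 6.5, 8.78, 11.06, 13.34]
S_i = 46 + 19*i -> [46, 65, 84, 103, 122]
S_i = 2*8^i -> [2, 16, 128, 1024, 8192]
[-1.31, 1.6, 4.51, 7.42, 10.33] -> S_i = -1.31 + 2.91*i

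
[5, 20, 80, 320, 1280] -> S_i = 5*4^i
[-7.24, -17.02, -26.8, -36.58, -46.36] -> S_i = -7.24 + -9.78*i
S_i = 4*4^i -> [4, 16, 64, 256, 1024]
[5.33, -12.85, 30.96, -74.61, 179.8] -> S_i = 5.33*(-2.41)^i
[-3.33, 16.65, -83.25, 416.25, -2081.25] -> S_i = -3.33*(-5.00)^i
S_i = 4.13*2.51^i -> [4.13, 10.37, 26.02, 65.31, 163.92]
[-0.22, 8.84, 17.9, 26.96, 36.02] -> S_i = -0.22 + 9.06*i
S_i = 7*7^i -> [7, 49, 343, 2401, 16807]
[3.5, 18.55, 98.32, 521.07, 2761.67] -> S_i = 3.50*5.30^i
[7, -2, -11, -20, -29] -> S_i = 7 + -9*i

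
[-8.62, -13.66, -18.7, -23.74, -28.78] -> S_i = -8.62 + -5.04*i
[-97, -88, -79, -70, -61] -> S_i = -97 + 9*i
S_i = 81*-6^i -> [81, -486, 2916, -17496, 104976]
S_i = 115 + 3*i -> [115, 118, 121, 124, 127]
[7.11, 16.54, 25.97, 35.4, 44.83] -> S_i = 7.11 + 9.43*i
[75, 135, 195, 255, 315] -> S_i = 75 + 60*i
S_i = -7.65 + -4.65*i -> [-7.65, -12.3, -16.95, -21.6, -26.25]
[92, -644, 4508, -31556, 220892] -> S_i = 92*-7^i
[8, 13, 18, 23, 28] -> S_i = 8 + 5*i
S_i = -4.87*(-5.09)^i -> [-4.87, 24.79, -126.17, 642.22, -3268.89]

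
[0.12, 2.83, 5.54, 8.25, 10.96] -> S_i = 0.12 + 2.71*i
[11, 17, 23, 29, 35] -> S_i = 11 + 6*i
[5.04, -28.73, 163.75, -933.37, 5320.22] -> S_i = 5.04*(-5.70)^i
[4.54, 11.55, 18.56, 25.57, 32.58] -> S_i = 4.54 + 7.01*i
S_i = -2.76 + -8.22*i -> [-2.76, -10.98, -19.2, -27.42, -35.64]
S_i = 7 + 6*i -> [7, 13, 19, 25, 31]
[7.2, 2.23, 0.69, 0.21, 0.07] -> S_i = 7.20*0.31^i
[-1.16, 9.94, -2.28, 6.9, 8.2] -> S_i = Random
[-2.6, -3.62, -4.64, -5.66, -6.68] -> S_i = -2.60 + -1.02*i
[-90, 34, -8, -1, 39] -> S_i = Random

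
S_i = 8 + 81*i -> [8, 89, 170, 251, 332]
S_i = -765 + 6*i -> [-765, -759, -753, -747, -741]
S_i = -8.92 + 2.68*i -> [-8.92, -6.24, -3.56, -0.88, 1.8]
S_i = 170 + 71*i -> [170, 241, 312, 383, 454]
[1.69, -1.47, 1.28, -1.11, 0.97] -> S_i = 1.69*(-0.87)^i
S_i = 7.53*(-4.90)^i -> [7.53, -36.9, 180.8, -885.9, 4340.9]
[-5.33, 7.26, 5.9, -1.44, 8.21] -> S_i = Random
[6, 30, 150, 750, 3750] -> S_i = 6*5^i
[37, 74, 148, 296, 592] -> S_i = 37*2^i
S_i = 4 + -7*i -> [4, -3, -10, -17, -24]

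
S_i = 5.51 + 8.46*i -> [5.51, 13.97, 22.43, 30.89, 39.35]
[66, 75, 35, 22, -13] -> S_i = Random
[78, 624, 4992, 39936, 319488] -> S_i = 78*8^i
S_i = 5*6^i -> [5, 30, 180, 1080, 6480]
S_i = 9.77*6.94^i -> [9.77, 67.8, 470.56, 3265.68, 22663.79]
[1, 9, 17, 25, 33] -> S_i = 1 + 8*i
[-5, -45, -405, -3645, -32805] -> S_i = -5*9^i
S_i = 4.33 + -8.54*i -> [4.33, -4.21, -12.75, -21.29, -29.83]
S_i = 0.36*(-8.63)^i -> [0.36, -3.11, 26.81, -231.38, 1996.85]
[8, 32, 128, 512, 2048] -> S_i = 8*4^i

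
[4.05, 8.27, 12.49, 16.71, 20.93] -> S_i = 4.05 + 4.22*i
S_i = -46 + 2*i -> [-46, -44, -42, -40, -38]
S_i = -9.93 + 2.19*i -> [-9.93, -7.74, -5.55, -3.36, -1.17]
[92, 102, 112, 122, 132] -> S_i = 92 + 10*i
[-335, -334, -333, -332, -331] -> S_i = -335 + 1*i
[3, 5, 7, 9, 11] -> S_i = 3 + 2*i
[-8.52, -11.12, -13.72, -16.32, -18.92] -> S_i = -8.52 + -2.60*i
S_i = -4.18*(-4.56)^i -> [-4.18, 19.06, -86.92, 396.34, -1807.32]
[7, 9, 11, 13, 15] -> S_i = 7 + 2*i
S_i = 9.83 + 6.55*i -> [9.83, 16.38, 22.93, 29.48, 36.03]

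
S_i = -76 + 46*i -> [-76, -30, 16, 62, 108]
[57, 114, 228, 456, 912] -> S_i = 57*2^i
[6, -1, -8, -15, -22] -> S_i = 6 + -7*i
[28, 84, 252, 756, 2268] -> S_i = 28*3^i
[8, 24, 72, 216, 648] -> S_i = 8*3^i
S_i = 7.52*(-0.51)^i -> [7.52, -3.84, 1.96, -1.0, 0.51]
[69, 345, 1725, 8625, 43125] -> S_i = 69*5^i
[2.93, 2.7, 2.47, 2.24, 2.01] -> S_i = 2.93 + -0.23*i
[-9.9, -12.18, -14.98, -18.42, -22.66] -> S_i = -9.90*1.23^i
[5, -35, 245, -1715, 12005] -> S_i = 5*-7^i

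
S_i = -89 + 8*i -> [-89, -81, -73, -65, -57]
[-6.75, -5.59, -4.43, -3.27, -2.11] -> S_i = -6.75 + 1.16*i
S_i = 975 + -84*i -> [975, 891, 807, 723, 639]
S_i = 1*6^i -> [1, 6, 36, 216, 1296]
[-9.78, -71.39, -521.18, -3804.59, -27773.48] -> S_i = -9.78*7.30^i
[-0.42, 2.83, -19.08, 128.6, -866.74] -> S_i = -0.42*(-6.74)^i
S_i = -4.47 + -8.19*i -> [-4.47, -12.66, -20.85, -29.04, -37.23]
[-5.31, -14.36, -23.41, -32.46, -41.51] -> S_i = -5.31 + -9.05*i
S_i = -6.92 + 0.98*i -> [-6.92, -5.94, -4.96, -3.98, -3.0]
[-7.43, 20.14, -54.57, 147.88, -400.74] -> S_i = -7.43*(-2.71)^i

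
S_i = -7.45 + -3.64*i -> [-7.45, -11.09, -14.73, -18.37, -22.01]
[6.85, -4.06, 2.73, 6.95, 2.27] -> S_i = Random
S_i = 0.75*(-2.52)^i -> [0.75, -1.89, 4.76, -12.0, 30.25]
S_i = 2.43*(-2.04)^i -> [2.43, -4.96, 10.11, -20.63, 42.08]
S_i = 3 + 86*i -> [3, 89, 175, 261, 347]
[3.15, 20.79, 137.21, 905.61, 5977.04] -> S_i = 3.15*6.60^i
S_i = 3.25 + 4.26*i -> [3.25, 7.51, 11.77, 16.03, 20.29]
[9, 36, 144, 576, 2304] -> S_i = 9*4^i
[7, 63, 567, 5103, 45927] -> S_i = 7*9^i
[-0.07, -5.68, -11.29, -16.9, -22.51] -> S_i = -0.07 + -5.61*i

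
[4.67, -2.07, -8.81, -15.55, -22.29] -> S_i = 4.67 + -6.74*i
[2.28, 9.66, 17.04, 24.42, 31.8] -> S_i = 2.28 + 7.38*i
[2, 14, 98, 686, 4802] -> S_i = 2*7^i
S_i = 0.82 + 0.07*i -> [0.82, 0.89, 0.96, 1.03, 1.1]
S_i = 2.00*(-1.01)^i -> [2.0, -2.02, 2.04, -2.06, 2.08]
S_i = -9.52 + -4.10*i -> [-9.52, -13.62, -17.72, -21.82, -25.92]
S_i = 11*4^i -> [11, 44, 176, 704, 2816]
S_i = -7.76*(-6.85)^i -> [-7.76, 53.16, -364.12, 2494.21, -17085.36]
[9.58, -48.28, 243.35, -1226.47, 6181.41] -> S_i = 9.58*(-5.04)^i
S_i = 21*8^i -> [21, 168, 1344, 10752, 86016]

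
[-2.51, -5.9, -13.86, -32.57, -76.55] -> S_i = -2.51*2.35^i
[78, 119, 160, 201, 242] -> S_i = 78 + 41*i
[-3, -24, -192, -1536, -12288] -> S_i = -3*8^i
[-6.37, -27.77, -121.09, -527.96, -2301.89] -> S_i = -6.37*4.36^i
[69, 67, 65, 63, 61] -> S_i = 69 + -2*i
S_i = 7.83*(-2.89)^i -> [7.83, -22.63, 65.4, -189.0, 546.2]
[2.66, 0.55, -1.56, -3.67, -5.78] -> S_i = 2.66 + -2.11*i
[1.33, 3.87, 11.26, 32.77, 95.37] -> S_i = 1.33*2.91^i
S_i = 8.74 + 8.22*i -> [8.74, 16.96, 25.18, 33.4, 41.62]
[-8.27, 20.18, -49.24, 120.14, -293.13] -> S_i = -8.27*(-2.44)^i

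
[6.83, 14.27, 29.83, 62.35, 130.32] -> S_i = 6.83*2.09^i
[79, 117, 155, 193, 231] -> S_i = 79 + 38*i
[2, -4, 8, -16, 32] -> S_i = 2*-2^i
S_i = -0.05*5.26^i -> [-0.05, -0.26, -1.38, -7.28, -38.27]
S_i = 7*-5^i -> [7, -35, 175, -875, 4375]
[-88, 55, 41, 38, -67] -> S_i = Random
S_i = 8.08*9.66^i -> [8.08, 78.05, 753.99, 7283.54, 70359.03]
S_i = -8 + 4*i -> [-8, -4, 0, 4, 8]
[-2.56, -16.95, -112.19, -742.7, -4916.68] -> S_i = -2.56*6.62^i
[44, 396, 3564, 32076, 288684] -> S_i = 44*9^i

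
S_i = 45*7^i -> [45, 315, 2205, 15435, 108045]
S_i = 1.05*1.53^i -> [1.05, 1.61, 2.46, 3.76, 5.75]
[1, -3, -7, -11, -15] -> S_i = 1 + -4*i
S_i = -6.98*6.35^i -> [-6.98, -44.32, -281.45, -1787.21, -11348.81]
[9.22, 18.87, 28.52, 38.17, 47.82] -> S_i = 9.22 + 9.65*i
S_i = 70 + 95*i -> [70, 165, 260, 355, 450]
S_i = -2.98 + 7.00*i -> [-2.98, 4.02, 11.02, 18.02, 25.02]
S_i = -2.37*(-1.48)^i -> [-2.37, 3.51, -5.19, 7.68, -11.37]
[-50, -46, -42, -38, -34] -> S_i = -50 + 4*i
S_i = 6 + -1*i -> [6, 5, 4, 3, 2]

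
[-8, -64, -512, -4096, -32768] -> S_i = -8*8^i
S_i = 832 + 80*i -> [832, 912, 992, 1072, 1152]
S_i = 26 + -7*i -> [26, 19, 12, 5, -2]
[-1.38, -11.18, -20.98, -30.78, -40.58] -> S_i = -1.38 + -9.80*i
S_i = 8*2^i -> [8, 16, 32, 64, 128]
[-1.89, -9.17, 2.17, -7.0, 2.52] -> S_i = Random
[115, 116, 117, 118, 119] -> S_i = 115 + 1*i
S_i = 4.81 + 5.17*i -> [4.81, 9.98, 15.15, 20.32, 25.49]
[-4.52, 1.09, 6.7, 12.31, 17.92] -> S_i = -4.52 + 5.61*i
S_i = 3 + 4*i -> [3, 7, 11, 15, 19]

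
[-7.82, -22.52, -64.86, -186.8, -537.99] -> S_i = -7.82*2.88^i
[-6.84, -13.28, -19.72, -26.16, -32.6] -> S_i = -6.84 + -6.44*i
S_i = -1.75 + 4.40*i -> [-1.75, 2.65, 7.05, 11.45, 15.85]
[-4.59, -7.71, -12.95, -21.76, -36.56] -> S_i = -4.59*1.68^i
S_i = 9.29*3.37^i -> [9.29, 31.31, 105.51, 355.55, 1198.22]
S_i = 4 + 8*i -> [4, 12, 20, 28, 36]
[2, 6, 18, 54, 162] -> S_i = 2*3^i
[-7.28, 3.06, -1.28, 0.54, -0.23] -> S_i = -7.28*(-0.42)^i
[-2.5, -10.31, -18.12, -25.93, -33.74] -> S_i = -2.50 + -7.81*i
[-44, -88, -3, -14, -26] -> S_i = Random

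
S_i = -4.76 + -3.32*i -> [-4.76, -8.08, -11.4, -14.72, -18.04]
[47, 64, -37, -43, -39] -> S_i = Random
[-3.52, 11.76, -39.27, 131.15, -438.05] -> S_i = -3.52*(-3.34)^i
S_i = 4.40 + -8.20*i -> [4.4, -3.8, -12.0, -20.2, -28.4]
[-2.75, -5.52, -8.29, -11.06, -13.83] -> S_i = -2.75 + -2.77*i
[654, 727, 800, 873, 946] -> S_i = 654 + 73*i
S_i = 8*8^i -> [8, 64, 512, 4096, 32768]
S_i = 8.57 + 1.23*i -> [8.57, 9.8, 11.03, 12.26, 13.49]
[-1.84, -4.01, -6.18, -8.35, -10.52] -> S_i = -1.84 + -2.17*i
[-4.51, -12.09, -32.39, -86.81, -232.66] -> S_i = -4.51*2.68^i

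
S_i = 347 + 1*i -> [347, 348, 349, 350, 351]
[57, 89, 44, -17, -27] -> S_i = Random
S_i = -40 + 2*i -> [-40, -38, -36, -34, -32]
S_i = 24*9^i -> [24, 216, 1944, 17496, 157464]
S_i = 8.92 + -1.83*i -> [8.92, 7.09, 5.26, 3.43, 1.6]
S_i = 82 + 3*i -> [82, 85, 88, 91, 94]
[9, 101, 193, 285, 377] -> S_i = 9 + 92*i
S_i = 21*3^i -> [21, 63, 189, 567, 1701]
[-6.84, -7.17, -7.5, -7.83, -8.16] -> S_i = -6.84 + -0.33*i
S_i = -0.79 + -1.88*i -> [-0.79, -2.67, -4.55, -6.43, -8.31]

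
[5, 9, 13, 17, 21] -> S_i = 5 + 4*i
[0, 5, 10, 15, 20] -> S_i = 0 + 5*i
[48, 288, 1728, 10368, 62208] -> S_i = 48*6^i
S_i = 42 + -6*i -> [42, 36, 30, 24, 18]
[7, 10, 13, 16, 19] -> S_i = 7 + 3*i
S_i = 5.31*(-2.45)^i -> [5.31, -13.01, 31.87, -78.09, 191.32]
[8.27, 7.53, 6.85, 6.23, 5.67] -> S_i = 8.27*0.91^i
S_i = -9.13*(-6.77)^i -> [-9.13, 61.81, -418.45, 2832.94, -19178.98]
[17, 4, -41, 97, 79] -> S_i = Random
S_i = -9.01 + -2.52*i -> [-9.01, -11.53, -14.05, -16.57, -19.09]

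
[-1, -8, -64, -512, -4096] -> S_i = -1*8^i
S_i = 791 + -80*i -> [791, 711, 631, 551, 471]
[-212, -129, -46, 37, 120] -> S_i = -212 + 83*i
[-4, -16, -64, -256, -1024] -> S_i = -4*4^i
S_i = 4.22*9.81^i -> [4.22, 41.4, 406.12, 3984.0, 39083.05]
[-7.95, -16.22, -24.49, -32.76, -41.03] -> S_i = -7.95 + -8.27*i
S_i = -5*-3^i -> [-5, 15, -45, 135, -405]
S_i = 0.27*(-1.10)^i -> [0.27, -0.3, 0.33, -0.36, 0.4]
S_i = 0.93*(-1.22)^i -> [0.93, -1.13, 1.38, -1.69, 2.06]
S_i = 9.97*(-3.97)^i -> [9.97, -39.58, 157.14, -623.83, 2476.61]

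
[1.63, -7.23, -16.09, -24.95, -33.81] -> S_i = 1.63 + -8.86*i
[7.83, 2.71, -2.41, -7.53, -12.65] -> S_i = 7.83 + -5.12*i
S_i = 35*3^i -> [35, 105, 315, 945, 2835]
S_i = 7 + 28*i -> [7, 35, 63, 91, 119]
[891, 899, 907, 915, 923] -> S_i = 891 + 8*i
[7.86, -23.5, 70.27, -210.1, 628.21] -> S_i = 7.86*(-2.99)^i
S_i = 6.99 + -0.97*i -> [6.99, 6.02, 5.05, 4.08, 3.11]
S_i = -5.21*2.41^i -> [-5.21, -12.56, -30.26, -72.93, -175.75]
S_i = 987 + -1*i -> [987, 986, 985, 984, 983]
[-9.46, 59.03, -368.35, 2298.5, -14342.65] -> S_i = -9.46*(-6.24)^i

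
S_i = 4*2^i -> [4, 8, 16, 32, 64]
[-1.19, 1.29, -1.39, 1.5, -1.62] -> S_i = -1.19*(-1.08)^i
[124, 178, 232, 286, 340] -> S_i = 124 + 54*i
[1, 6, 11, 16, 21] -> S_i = 1 + 5*i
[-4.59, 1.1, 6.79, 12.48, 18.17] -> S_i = -4.59 + 5.69*i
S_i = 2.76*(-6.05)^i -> [2.76, -16.7, 101.02, -611.19, 3697.69]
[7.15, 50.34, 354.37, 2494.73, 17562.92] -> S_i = 7.15*7.04^i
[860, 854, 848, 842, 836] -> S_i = 860 + -6*i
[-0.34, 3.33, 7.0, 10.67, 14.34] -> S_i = -0.34 + 3.67*i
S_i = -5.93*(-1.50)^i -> [-5.93, 8.9, -13.34, 20.01, -30.02]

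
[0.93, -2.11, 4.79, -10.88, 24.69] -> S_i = 0.93*(-2.27)^i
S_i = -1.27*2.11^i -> [-1.27, -2.68, -5.65, -11.93, -25.17]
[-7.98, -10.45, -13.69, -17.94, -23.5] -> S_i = -7.98*1.31^i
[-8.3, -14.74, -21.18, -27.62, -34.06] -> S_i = -8.30 + -6.44*i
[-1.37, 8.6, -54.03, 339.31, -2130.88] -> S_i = -1.37*(-6.28)^i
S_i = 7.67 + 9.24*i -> [7.67, 16.91, 26.15, 35.39, 44.63]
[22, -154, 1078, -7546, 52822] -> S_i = 22*-7^i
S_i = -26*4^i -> [-26, -104, -416, -1664, -6656]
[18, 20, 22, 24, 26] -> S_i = 18 + 2*i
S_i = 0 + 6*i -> [0, 6, 12, 18, 24]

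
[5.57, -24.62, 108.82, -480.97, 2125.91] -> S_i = 5.57*(-4.42)^i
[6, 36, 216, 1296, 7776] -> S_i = 6*6^i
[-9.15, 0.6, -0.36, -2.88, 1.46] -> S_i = Random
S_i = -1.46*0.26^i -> [-1.46, -0.38, -0.1, -0.03, -0.01]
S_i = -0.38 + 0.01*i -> [-0.38, -0.37, -0.36, -0.35, -0.34]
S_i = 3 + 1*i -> [3, 4, 5, 6, 7]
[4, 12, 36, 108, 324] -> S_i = 4*3^i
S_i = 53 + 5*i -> [53, 58, 63, 68, 73]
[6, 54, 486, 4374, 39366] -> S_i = 6*9^i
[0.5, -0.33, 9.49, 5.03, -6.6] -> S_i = Random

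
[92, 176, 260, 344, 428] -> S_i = 92 + 84*i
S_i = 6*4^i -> [6, 24, 96, 384, 1536]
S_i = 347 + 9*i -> [347, 356, 365, 374, 383]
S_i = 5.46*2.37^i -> [5.46, 12.94, 30.67, 72.68, 172.26]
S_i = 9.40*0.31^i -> [9.4, 2.91, 0.9, 0.28, 0.09]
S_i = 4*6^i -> [4, 24, 144, 864, 5184]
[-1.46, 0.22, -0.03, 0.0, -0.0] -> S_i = -1.46*(-0.15)^i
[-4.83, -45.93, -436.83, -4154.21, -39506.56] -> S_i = -4.83*9.51^i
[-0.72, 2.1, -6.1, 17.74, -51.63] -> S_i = -0.72*(-2.91)^i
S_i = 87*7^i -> [87, 609, 4263, 29841, 208887]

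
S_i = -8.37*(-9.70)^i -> [-8.37, 81.19, -787.53, 7639.07, -74099.01]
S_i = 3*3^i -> [3, 9, 27, 81, 243]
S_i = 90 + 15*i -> [90, 105, 120, 135, 150]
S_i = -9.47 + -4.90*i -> [-9.47, -14.37, -19.27, -24.17, -29.07]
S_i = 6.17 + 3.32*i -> [6.17, 9.49, 12.81, 16.13, 19.45]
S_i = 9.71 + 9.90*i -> [9.71, 19.61, 29.51, 39.41, 49.31]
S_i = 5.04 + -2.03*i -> [5.04, 3.01, 0.98, -1.05, -3.08]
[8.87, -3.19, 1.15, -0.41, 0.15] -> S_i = 8.87*(-0.36)^i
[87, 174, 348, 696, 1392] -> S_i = 87*2^i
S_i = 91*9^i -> [91, 819, 7371, 66339, 597051]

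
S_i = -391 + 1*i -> [-391, -390, -389, -388, -387]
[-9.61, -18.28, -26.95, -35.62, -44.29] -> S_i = -9.61 + -8.67*i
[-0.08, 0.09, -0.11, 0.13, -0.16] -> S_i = -0.08*(-1.18)^i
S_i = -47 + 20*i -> [-47, -27, -7, 13, 33]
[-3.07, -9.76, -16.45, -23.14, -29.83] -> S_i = -3.07 + -6.69*i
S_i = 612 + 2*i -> [612, 614, 616, 618, 620]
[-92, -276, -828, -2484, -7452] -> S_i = -92*3^i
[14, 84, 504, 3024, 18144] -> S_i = 14*6^i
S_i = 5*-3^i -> [5, -15, 45, -135, 405]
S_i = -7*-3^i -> [-7, 21, -63, 189, -567]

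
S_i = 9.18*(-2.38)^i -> [9.18, -21.85, 52.0, -123.76, 294.54]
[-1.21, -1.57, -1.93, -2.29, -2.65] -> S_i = -1.21 + -0.36*i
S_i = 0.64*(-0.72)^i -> [0.64, -0.46, 0.33, -0.24, 0.17]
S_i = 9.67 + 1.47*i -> [9.67, 11.14, 12.61, 14.08, 15.55]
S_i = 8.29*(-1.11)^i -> [8.29, -9.2, 10.21, -11.34, 12.58]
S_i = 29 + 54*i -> [29, 83, 137, 191, 245]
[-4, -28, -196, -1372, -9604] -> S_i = -4*7^i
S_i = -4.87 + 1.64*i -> [-4.87, -3.23, -1.59, 0.05, 1.69]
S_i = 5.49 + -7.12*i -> [5.49, -1.63, -8.75, -15.87, -22.99]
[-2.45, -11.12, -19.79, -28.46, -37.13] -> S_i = -2.45 + -8.67*i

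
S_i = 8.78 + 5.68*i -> [8.78, 14.46, 20.14, 25.82, 31.5]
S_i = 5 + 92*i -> [5, 97, 189, 281, 373]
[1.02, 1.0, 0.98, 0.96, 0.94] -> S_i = 1.02*0.98^i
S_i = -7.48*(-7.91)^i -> [-7.48, 59.17, -468.01, 3701.95, -29282.46]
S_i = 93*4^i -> [93, 372, 1488, 5952, 23808]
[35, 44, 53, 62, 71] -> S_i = 35 + 9*i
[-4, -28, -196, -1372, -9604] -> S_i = -4*7^i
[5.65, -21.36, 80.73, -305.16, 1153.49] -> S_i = 5.65*(-3.78)^i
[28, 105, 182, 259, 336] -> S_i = 28 + 77*i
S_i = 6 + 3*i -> [6, 9, 12, 15, 18]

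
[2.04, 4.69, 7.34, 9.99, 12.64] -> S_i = 2.04 + 2.65*i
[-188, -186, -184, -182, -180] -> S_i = -188 + 2*i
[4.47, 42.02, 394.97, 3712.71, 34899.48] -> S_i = 4.47*9.40^i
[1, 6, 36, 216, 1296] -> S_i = 1*6^i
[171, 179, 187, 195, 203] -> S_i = 171 + 8*i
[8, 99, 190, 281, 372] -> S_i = 8 + 91*i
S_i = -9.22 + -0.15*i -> [-9.22, -9.37, -9.52, -9.67, -9.82]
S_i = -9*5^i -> [-9, -45, -225, -1125, -5625]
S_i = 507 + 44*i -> [507, 551, 595, 639, 683]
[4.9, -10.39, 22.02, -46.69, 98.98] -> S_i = 4.90*(-2.12)^i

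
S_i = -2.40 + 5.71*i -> [-2.4, 3.31, 9.02, 14.73, 20.44]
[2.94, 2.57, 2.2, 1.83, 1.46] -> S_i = 2.94 + -0.37*i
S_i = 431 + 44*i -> [431, 475, 519, 563, 607]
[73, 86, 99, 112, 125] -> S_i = 73 + 13*i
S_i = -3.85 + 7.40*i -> [-3.85, 3.55, 10.95, 18.35, 25.75]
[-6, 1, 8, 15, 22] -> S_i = -6 + 7*i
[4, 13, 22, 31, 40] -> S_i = 4 + 9*i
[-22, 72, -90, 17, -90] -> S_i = Random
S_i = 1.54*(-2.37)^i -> [1.54, -3.65, 8.65, -20.5, 48.59]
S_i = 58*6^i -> [58, 348, 2088, 12528, 75168]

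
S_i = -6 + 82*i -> [-6, 76, 158, 240, 322]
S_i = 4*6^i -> [4, 24, 144, 864, 5184]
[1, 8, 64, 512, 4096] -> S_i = 1*8^i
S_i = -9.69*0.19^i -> [-9.69, -1.84, -0.35, -0.07, -0.01]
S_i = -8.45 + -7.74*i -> [-8.45, -16.19, -23.93, -31.67, -39.41]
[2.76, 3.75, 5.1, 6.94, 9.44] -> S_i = 2.76*1.36^i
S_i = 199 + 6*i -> [199, 205, 211, 217, 223]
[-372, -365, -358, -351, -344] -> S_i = -372 + 7*i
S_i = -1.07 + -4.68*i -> [-1.07, -5.75, -10.43, -15.11, -19.79]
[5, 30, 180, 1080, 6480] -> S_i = 5*6^i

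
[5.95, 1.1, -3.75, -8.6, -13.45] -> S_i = 5.95 + -4.85*i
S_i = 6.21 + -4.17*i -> [6.21, 2.04, -2.13, -6.3, -10.47]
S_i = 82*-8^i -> [82, -656, 5248, -41984, 335872]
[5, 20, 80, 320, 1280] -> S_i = 5*4^i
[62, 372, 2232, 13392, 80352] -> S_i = 62*6^i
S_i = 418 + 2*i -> [418, 420, 422, 424, 426]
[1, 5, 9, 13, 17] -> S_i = 1 + 4*i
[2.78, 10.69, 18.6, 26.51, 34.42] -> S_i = 2.78 + 7.91*i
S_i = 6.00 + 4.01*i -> [6.0, 10.01, 14.02, 18.03, 22.04]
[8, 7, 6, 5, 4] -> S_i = 8 + -1*i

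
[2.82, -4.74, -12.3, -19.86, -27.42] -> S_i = 2.82 + -7.56*i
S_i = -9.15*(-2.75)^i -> [-9.15, 25.16, -69.2, 190.29, -523.3]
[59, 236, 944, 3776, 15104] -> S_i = 59*4^i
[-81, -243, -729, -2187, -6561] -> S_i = -81*3^i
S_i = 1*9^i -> [1, 9, 81, 729, 6561]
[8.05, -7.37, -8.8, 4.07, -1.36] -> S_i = Random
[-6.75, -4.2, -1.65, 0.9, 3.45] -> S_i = -6.75 + 2.55*i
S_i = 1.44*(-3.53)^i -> [1.44, -5.08, 17.94, -63.34, 223.59]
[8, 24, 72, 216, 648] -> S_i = 8*3^i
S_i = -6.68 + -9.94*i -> [-6.68, -16.62, -26.56, -36.5, -46.44]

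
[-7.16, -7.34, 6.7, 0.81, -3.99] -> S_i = Random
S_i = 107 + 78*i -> [107, 185, 263, 341, 419]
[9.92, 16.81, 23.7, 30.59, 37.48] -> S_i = 9.92 + 6.89*i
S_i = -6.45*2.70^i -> [-6.45, -17.42, -47.02, -126.96, -342.78]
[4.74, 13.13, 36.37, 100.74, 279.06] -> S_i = 4.74*2.77^i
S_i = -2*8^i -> [-2, -16, -128, -1024, -8192]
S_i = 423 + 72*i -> [423, 495, 567, 639, 711]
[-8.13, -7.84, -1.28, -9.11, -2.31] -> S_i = Random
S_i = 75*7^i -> [75, 525, 3675, 25725, 180075]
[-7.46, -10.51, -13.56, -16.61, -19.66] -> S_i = -7.46 + -3.05*i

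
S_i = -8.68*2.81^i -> [-8.68, -24.39, -68.54, -192.59, -541.18]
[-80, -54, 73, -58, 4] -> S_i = Random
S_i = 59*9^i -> [59, 531, 4779, 43011, 387099]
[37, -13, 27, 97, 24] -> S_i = Random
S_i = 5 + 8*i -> [5, 13, 21, 29, 37]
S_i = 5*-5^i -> [5, -25, 125, -625, 3125]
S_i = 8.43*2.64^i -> [8.43, 22.26, 58.75, 155.11, 409.49]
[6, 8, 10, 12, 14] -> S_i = 6 + 2*i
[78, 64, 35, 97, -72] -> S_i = Random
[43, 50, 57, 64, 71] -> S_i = 43 + 7*i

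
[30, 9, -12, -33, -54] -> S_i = 30 + -21*i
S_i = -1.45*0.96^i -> [-1.45, -1.39, -1.34, -1.28, -1.23]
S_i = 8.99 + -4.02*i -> [8.99, 4.97, 0.95, -3.07, -7.09]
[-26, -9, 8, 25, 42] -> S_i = -26 + 17*i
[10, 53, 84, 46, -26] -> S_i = Random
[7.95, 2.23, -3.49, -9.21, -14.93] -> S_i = 7.95 + -5.72*i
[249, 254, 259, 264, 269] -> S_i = 249 + 5*i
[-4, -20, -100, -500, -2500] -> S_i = -4*5^i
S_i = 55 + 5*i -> [55, 60, 65, 70, 75]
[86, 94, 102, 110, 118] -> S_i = 86 + 8*i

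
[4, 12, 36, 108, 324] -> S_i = 4*3^i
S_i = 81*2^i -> [81, 162, 324, 648, 1296]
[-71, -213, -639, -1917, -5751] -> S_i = -71*3^i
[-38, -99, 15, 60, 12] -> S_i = Random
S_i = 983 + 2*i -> [983, 985, 987, 989, 991]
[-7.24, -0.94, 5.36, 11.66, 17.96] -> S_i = -7.24 + 6.30*i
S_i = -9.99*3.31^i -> [-9.99, -33.07, -109.45, -362.28, -1199.16]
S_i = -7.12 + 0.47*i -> [-7.12, -6.65, -6.18, -5.71, -5.24]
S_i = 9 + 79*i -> [9, 88, 167, 246, 325]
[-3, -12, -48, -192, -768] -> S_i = -3*4^i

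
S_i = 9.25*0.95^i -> [9.25, 8.79, 8.35, 7.93, 7.53]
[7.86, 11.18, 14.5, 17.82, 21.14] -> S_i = 7.86 + 3.32*i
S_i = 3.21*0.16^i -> [3.21, 0.51, 0.08, 0.01, 0.0]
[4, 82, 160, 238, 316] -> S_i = 4 + 78*i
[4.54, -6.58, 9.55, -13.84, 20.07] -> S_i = 4.54*(-1.45)^i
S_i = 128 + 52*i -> [128, 180, 232, 284, 336]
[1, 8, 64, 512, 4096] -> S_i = 1*8^i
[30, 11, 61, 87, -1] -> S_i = Random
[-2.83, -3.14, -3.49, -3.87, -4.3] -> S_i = -2.83*1.11^i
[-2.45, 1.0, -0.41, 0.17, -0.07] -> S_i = -2.45*(-0.41)^i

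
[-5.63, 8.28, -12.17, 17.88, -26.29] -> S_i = -5.63*(-1.47)^i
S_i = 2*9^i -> [2, 18, 162, 1458, 13122]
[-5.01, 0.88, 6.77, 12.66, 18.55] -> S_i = -5.01 + 5.89*i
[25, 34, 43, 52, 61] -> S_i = 25 + 9*i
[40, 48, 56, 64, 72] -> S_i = 40 + 8*i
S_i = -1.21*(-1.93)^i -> [-1.21, 2.34, -4.51, 8.7, -16.79]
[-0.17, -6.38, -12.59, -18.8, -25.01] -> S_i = -0.17 + -6.21*i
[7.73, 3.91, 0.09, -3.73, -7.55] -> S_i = 7.73 + -3.82*i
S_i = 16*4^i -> [16, 64, 256, 1024, 4096]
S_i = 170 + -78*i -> [170, 92, 14, -64, -142]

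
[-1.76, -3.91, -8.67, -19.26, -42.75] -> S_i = -1.76*2.22^i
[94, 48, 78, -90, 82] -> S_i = Random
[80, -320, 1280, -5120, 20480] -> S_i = 80*-4^i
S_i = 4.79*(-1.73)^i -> [4.79, -8.29, 14.34, -24.8, 42.91]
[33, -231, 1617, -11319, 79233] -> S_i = 33*-7^i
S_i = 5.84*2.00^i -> [5.84, 11.68, 23.36, 46.72, 93.44]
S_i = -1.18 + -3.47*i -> [-1.18, -4.65, -8.12, -11.59, -15.06]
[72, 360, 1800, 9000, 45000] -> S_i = 72*5^i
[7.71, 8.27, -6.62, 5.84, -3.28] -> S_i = Random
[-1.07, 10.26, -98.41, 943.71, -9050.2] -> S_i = -1.07*(-9.59)^i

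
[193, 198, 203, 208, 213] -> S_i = 193 + 5*i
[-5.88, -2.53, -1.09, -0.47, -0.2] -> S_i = -5.88*0.43^i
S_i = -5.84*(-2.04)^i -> [-5.84, 11.91, -24.3, 49.58, -101.14]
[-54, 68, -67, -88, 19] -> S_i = Random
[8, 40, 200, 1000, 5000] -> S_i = 8*5^i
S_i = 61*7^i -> [61, 427, 2989, 20923, 146461]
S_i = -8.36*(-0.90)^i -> [-8.36, 7.52, -6.77, 6.09, -5.48]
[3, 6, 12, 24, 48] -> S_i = 3*2^i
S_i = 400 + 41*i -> [400, 441, 482, 523, 564]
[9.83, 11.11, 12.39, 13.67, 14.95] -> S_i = 9.83 + 1.28*i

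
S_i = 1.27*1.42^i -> [1.27, 1.8, 2.56, 3.64, 5.16]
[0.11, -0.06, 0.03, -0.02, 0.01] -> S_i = 0.11*(-0.54)^i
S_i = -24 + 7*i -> [-24, -17, -10, -3, 4]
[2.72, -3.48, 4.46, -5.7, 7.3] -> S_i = 2.72*(-1.28)^i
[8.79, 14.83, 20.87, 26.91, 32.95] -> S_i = 8.79 + 6.04*i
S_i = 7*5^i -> [7, 35, 175, 875, 4375]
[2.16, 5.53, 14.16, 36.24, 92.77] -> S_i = 2.16*2.56^i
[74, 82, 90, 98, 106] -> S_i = 74 + 8*i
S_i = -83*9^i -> [-83, -747, -6723, -60507, -544563]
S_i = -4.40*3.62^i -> [-4.4, -15.93, -57.66, -208.73, -755.59]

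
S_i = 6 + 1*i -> [6, 7, 8, 9, 10]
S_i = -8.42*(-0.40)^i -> [-8.42, 3.37, -1.35, 0.54, -0.22]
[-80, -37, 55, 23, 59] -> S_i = Random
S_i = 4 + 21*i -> [4, 25, 46, 67, 88]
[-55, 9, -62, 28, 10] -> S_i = Random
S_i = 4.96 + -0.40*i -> [4.96, 4.56, 4.16, 3.76, 3.36]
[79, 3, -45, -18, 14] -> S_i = Random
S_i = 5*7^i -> [5, 35, 245, 1715, 12005]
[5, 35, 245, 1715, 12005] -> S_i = 5*7^i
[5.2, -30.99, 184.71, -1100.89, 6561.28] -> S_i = 5.20*(-5.96)^i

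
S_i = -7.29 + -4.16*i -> [-7.29, -11.45, -15.61, -19.77, -23.93]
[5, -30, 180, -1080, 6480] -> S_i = 5*-6^i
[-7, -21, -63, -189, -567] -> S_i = -7*3^i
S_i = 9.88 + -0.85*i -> [9.88, 9.03, 8.18, 7.33, 6.48]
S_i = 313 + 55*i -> [313, 368, 423, 478, 533]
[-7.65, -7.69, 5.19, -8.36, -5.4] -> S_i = Random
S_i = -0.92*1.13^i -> [-0.92, -1.04, -1.17, -1.33, -1.5]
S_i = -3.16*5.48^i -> [-3.16, -17.32, -94.9, -520.03, -2849.77]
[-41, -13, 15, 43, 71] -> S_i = -41 + 28*i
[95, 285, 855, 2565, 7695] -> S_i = 95*3^i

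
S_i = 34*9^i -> [34, 306, 2754, 24786, 223074]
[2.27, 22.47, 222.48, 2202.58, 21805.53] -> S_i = 2.27*9.90^i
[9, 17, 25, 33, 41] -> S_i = 9 + 8*i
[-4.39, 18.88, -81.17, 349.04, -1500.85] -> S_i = -4.39*(-4.30)^i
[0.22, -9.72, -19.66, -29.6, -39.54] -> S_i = 0.22 + -9.94*i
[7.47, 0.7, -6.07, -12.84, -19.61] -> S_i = 7.47 + -6.77*i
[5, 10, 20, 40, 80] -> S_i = 5*2^i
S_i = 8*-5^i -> [8, -40, 200, -1000, 5000]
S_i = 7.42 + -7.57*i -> [7.42, -0.15, -7.72, -15.29, -22.86]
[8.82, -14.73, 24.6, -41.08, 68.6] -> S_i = 8.82*(-1.67)^i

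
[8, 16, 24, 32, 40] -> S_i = 8 + 8*i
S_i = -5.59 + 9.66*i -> [-5.59, 4.07, 13.73, 23.39, 33.05]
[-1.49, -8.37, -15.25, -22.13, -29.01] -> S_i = -1.49 + -6.88*i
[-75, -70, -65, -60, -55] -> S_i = -75 + 5*i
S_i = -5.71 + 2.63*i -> [-5.71, -3.08, -0.45, 2.18, 4.81]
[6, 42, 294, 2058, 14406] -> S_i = 6*7^i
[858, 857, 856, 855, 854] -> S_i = 858 + -1*i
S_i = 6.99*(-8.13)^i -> [6.99, -56.83, 462.02, -3756.2, 30537.91]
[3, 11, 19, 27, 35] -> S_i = 3 + 8*i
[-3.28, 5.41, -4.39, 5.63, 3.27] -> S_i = Random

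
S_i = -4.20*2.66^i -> [-4.2, -11.17, -29.72, -79.05, -210.27]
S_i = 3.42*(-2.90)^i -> [3.42, -9.92, 28.76, -83.41, 241.89]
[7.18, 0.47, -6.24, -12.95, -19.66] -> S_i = 7.18 + -6.71*i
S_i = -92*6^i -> [-92, -552, -3312, -19872, -119232]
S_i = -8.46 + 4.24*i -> [-8.46, -4.22, 0.02, 4.26, 8.5]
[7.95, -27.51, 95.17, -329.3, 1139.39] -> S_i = 7.95*(-3.46)^i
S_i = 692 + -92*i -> [692, 600, 508, 416, 324]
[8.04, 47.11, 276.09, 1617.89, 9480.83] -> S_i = 8.04*5.86^i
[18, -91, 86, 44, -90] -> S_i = Random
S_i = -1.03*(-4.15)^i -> [-1.03, 4.27, -17.74, 73.62, -305.51]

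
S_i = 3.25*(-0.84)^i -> [3.25, -2.73, 2.29, -1.93, 1.62]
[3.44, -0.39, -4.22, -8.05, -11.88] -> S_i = 3.44 + -3.83*i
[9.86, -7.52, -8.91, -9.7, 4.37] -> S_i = Random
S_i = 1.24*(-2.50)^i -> [1.24, -3.1, 7.75, -19.38, 48.44]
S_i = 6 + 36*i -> [6, 42, 78, 114, 150]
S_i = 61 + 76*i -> [61, 137, 213, 289, 365]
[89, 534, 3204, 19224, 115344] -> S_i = 89*6^i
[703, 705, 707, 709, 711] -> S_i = 703 + 2*i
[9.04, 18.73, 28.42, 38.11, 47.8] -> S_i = 9.04 + 9.69*i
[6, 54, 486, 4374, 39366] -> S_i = 6*9^i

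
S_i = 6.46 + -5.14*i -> [6.46, 1.32, -3.82, -8.96, -14.1]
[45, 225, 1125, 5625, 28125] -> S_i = 45*5^i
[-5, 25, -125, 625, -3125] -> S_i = -5*-5^i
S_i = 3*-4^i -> [3, -12, 48, -192, 768]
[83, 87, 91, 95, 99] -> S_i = 83 + 4*i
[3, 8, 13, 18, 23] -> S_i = 3 + 5*i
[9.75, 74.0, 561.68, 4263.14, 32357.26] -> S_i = 9.75*7.59^i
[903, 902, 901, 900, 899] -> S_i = 903 + -1*i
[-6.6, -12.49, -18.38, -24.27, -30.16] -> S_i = -6.60 + -5.89*i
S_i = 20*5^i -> [20, 100, 500, 2500, 12500]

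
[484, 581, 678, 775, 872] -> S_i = 484 + 97*i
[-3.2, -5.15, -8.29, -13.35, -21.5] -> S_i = -3.20*1.61^i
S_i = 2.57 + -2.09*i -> [2.57, 0.48, -1.61, -3.7, -5.79]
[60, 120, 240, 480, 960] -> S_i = 60*2^i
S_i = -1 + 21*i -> [-1, 20, 41, 62, 83]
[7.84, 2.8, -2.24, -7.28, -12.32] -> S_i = 7.84 + -5.04*i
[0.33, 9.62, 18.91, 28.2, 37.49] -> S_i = 0.33 + 9.29*i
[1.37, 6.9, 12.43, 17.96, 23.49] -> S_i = 1.37 + 5.53*i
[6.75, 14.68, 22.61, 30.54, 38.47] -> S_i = 6.75 + 7.93*i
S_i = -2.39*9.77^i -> [-2.39, -23.35, -228.13, -2228.85, -21775.9]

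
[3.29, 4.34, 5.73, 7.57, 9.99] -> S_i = 3.29*1.32^i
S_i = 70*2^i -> [70, 140, 280, 560, 1120]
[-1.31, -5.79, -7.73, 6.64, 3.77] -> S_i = Random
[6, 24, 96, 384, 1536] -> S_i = 6*4^i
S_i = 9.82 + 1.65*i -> [9.82, 11.47, 13.12, 14.77, 16.42]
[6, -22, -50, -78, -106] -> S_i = 6 + -28*i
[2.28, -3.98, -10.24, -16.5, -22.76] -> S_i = 2.28 + -6.26*i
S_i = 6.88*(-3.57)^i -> [6.88, -24.56, 87.68, -313.04, 1117.54]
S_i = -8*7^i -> [-8, -56, -392, -2744, -19208]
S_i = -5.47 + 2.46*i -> [-5.47, -3.01, -0.55, 1.91, 4.37]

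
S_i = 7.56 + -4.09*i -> [7.56, 3.47, -0.62, -4.71, -8.8]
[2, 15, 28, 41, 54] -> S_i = 2 + 13*i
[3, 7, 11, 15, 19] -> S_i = 3 + 4*i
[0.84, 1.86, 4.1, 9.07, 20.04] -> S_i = 0.84*2.21^i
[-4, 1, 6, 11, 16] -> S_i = -4 + 5*i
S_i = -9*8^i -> [-9, -72, -576, -4608, -36864]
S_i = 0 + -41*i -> [0, -41, -82, -123, -164]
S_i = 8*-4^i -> [8, -32, 128, -512, 2048]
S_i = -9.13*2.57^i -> [-9.13, -23.46, -60.3, -154.98, -398.29]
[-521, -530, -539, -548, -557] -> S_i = -521 + -9*i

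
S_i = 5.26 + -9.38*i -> [5.26, -4.12, -13.5, -22.88, -32.26]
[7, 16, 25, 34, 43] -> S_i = 7 + 9*i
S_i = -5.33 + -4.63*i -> [-5.33, -9.96, -14.59, -19.22, -23.85]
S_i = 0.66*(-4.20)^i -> [0.66, -2.77, 11.64, -48.9, 205.37]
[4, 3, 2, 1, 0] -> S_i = 4 + -1*i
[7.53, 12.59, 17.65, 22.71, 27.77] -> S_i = 7.53 + 5.06*i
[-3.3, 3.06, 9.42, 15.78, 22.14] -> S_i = -3.30 + 6.36*i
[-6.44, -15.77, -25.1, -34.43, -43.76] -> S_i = -6.44 + -9.33*i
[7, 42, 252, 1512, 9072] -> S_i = 7*6^i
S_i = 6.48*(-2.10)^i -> [6.48, -13.61, 28.58, -60.01, 126.02]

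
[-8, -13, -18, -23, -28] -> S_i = -8 + -5*i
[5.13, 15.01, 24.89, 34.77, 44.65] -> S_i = 5.13 + 9.88*i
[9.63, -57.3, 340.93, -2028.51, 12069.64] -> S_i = 9.63*(-5.95)^i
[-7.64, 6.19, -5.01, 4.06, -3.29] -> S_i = -7.64*(-0.81)^i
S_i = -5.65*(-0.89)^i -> [-5.65, 5.03, -4.48, 3.98, -3.54]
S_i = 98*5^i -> [98, 490, 2450, 12250, 61250]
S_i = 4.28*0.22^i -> [4.28, 0.94, 0.21, 0.05, 0.01]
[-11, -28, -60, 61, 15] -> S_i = Random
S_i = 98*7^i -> [98, 686, 4802, 33614, 235298]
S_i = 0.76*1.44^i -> [0.76, 1.09, 1.58, 2.27, 3.27]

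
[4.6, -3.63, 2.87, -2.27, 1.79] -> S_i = 4.60*(-0.79)^i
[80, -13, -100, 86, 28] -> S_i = Random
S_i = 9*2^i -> [9, 18, 36, 72, 144]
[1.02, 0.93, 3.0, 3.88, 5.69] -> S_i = Random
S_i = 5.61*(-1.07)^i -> [5.61, -6.0, 6.42, -6.87, 7.35]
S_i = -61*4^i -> [-61, -244, -976, -3904, -15616]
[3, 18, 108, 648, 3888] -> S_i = 3*6^i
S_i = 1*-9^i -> [1, -9, 81, -729, 6561]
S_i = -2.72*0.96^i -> [-2.72, -2.61, -2.51, -2.41, -2.31]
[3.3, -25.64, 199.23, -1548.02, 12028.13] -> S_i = 3.30*(-7.77)^i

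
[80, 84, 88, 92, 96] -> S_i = 80 + 4*i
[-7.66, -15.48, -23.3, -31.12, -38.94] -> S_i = -7.66 + -7.82*i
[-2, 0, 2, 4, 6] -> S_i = -2 + 2*i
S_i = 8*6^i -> [8, 48, 288, 1728, 10368]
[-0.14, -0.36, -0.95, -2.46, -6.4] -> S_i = -0.14*2.60^i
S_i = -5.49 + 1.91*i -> [-5.49, -3.58, -1.67, 0.24, 2.15]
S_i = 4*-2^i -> [4, -8, 16, -32, 64]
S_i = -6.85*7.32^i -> [-6.85, -50.14, -367.04, -2686.73, -19666.85]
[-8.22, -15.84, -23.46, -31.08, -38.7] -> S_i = -8.22 + -7.62*i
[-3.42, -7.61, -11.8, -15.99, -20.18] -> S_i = -3.42 + -4.19*i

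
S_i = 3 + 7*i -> [3, 10, 17, 24, 31]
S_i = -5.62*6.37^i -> [-5.62, -35.8, -228.04, -1452.63, -9253.24]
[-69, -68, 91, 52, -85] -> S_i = Random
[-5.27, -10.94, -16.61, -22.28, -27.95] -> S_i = -5.27 + -5.67*i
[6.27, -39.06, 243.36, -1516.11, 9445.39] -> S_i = 6.27*(-6.23)^i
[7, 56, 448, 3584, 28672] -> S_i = 7*8^i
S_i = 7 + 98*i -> [7, 105, 203, 301, 399]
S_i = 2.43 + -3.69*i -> [2.43, -1.26, -4.95, -8.64, -12.33]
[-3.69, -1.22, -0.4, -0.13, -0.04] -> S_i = -3.69*0.33^i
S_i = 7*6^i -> [7, 42, 252, 1512, 9072]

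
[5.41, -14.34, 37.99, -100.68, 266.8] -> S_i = 5.41*(-2.65)^i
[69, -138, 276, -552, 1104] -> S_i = 69*-2^i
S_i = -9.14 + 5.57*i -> [-9.14, -3.57, 2.0, 7.57, 13.14]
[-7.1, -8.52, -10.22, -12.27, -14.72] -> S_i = -7.10*1.20^i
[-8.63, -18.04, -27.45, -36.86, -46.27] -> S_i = -8.63 + -9.41*i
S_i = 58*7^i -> [58, 406, 2842, 19894, 139258]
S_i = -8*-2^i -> [-8, 16, -32, 64, -128]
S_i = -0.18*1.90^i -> [-0.18, -0.34, -0.65, -1.23, -2.35]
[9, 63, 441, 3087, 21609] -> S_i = 9*7^i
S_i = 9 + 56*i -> [9, 65, 121, 177, 233]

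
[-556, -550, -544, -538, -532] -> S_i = -556 + 6*i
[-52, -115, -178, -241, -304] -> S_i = -52 + -63*i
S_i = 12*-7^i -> [12, -84, 588, -4116, 28812]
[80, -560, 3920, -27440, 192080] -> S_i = 80*-7^i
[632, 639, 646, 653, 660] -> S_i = 632 + 7*i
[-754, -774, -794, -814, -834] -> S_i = -754 + -20*i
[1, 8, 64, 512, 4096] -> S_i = 1*8^i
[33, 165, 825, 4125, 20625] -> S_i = 33*5^i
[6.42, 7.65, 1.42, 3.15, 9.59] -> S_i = Random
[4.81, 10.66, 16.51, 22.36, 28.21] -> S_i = 4.81 + 5.85*i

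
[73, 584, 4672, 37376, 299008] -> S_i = 73*8^i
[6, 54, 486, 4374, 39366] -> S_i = 6*9^i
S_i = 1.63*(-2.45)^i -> [1.63, -3.99, 9.78, -23.97, 58.73]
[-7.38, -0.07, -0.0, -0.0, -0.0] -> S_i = -7.38*0.01^i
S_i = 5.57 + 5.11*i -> [5.57, 10.68, 15.79, 20.9, 26.01]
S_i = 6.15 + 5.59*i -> [6.15, 11.74, 17.33, 22.92, 28.51]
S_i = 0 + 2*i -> [0, 2, 4, 6, 8]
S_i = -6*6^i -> [-6, -36, -216, -1296, -7776]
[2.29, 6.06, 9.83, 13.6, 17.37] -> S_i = 2.29 + 3.77*i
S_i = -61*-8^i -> [-61, 488, -3904, 31232, -249856]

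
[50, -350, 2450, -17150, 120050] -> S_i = 50*-7^i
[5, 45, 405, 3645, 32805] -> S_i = 5*9^i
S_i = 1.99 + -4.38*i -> [1.99, -2.39, -6.77, -11.15, -15.53]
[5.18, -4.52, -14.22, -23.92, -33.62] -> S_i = 5.18 + -9.70*i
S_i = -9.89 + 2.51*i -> [-9.89, -7.38, -4.87, -2.36, 0.15]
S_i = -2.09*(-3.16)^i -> [-2.09, 6.6, -20.87, 65.95, -208.4]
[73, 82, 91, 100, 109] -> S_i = 73 + 9*i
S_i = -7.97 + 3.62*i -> [-7.97, -4.35, -0.73, 2.89, 6.51]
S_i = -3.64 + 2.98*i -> [-3.64, -0.66, 2.32, 5.3, 8.28]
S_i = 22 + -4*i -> [22, 18, 14, 10, 6]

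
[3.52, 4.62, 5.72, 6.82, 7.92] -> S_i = 3.52 + 1.10*i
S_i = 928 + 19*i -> [928, 947, 966, 985, 1004]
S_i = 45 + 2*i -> [45, 47, 49, 51, 53]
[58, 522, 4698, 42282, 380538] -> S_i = 58*9^i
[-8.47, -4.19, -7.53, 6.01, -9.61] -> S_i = Random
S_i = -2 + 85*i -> [-2, 83, 168, 253, 338]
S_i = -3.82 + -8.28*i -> [-3.82, -12.1, -20.38, -28.66, -36.94]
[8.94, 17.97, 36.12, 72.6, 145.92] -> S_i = 8.94*2.01^i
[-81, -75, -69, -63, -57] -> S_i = -81 + 6*i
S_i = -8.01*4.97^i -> [-8.01, -39.81, -197.85, -983.34, -4887.18]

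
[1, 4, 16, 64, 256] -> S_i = 1*4^i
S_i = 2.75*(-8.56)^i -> [2.75, -23.54, 201.5, -1724.86, 14764.81]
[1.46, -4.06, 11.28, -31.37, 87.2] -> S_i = 1.46*(-2.78)^i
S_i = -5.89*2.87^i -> [-5.89, -16.9, -48.52, -139.24, -399.62]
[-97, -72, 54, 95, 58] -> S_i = Random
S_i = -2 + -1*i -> [-2, -3, -4, -5, -6]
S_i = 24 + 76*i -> [24, 100, 176, 252, 328]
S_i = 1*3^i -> [1, 3, 9, 27, 81]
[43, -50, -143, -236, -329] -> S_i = 43 + -93*i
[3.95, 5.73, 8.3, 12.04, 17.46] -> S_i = 3.95*1.45^i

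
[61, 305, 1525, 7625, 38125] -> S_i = 61*5^i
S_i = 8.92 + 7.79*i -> [8.92, 16.71, 24.5, 32.29, 40.08]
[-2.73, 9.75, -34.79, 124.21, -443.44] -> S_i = -2.73*(-3.57)^i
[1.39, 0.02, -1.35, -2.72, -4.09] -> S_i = 1.39 + -1.37*i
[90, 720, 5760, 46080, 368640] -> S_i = 90*8^i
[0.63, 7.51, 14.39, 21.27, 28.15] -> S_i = 0.63 + 6.88*i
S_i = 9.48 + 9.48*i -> [9.48, 18.96, 28.44, 37.92, 47.4]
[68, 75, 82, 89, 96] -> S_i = 68 + 7*i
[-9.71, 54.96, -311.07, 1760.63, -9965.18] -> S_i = -9.71*(-5.66)^i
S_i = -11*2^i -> [-11, -22, -44, -88, -176]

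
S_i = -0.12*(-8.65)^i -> [-0.12, 1.04, -8.98, 77.67, -671.81]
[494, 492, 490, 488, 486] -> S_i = 494 + -2*i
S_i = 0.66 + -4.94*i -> [0.66, -4.28, -9.22, -14.16, -19.1]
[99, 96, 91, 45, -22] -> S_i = Random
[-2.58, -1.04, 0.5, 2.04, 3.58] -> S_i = -2.58 + 1.54*i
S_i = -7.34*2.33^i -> [-7.34, -17.1, -39.85, -92.85, -216.33]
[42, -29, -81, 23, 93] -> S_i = Random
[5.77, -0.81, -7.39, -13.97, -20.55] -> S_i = 5.77 + -6.58*i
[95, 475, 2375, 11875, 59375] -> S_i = 95*5^i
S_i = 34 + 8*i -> [34, 42, 50, 58, 66]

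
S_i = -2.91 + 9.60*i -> [-2.91, 6.69, 16.29, 25.89, 35.49]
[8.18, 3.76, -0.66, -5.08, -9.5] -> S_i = 8.18 + -4.42*i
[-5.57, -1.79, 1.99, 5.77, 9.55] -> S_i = -5.57 + 3.78*i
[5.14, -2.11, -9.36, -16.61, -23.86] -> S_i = 5.14 + -7.25*i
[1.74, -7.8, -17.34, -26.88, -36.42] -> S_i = 1.74 + -9.54*i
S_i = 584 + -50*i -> [584, 534, 484, 434, 384]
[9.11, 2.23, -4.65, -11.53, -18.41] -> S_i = 9.11 + -6.88*i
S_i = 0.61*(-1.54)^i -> [0.61, -0.94, 1.45, -2.23, 3.43]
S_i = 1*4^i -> [1, 4, 16, 64, 256]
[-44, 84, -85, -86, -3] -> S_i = Random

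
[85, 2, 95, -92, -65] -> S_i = Random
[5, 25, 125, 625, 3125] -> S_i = 5*5^i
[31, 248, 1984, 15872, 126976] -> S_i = 31*8^i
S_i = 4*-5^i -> [4, -20, 100, -500, 2500]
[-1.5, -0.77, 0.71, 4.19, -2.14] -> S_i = Random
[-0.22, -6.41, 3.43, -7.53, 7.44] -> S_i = Random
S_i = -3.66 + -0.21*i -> [-3.66, -3.87, -4.08, -4.29, -4.5]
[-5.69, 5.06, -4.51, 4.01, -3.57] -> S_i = -5.69*(-0.89)^i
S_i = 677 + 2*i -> [677, 679, 681, 683, 685]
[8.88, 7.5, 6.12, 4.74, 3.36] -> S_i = 8.88 + -1.38*i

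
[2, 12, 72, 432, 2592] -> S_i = 2*6^i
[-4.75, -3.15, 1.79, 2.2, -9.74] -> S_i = Random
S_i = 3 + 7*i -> [3, 10, 17, 24, 31]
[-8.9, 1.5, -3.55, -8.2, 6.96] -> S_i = Random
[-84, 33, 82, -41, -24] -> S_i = Random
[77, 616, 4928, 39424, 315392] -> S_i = 77*8^i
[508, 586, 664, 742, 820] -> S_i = 508 + 78*i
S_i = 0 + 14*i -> [0, 14, 28, 42, 56]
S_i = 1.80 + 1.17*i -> [1.8, 2.97, 4.14, 5.31, 6.48]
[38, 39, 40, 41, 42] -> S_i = 38 + 1*i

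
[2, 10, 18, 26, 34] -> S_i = 2 + 8*i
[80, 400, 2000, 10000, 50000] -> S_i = 80*5^i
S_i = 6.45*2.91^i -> [6.45, 18.77, 54.62, 158.94, 462.52]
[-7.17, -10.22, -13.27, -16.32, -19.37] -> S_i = -7.17 + -3.05*i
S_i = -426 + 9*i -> [-426, -417, -408, -399, -390]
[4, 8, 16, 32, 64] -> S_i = 4*2^i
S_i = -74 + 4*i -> [-74, -70, -66, -62, -58]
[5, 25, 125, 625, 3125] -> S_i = 5*5^i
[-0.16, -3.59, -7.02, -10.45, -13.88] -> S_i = -0.16 + -3.43*i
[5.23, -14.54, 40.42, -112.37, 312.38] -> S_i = 5.23*(-2.78)^i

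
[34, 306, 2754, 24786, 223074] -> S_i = 34*9^i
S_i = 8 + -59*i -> [8, -51, -110, -169, -228]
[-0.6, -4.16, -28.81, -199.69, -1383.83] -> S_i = -0.60*6.93^i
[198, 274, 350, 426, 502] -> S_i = 198 + 76*i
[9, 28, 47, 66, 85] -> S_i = 9 + 19*i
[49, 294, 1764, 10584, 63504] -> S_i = 49*6^i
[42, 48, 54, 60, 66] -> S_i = 42 + 6*i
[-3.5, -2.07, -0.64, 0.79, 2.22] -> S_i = -3.50 + 1.43*i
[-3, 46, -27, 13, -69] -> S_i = Random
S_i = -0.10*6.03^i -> [-0.1, -0.6, -3.64, -21.93, -132.21]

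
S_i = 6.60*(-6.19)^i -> [6.6, -40.85, 252.89, -1565.37, 9689.62]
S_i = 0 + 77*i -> [0, 77, 154, 231, 308]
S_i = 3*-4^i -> [3, -12, 48, -192, 768]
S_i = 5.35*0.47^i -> [5.35, 2.51, 1.18, 0.56, 0.26]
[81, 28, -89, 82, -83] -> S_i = Random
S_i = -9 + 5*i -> [-9, -4, 1, 6, 11]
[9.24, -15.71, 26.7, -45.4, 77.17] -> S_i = 9.24*(-1.70)^i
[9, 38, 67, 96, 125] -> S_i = 9 + 29*i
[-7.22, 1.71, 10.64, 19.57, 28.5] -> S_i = -7.22 + 8.93*i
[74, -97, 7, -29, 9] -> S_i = Random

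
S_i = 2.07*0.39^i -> [2.07, 0.81, 0.31, 0.12, 0.05]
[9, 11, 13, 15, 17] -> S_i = 9 + 2*i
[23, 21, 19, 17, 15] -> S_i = 23 + -2*i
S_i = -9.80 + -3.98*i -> [-9.8, -13.78, -17.76, -21.74, -25.72]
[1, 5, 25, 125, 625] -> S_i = 1*5^i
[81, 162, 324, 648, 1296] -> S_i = 81*2^i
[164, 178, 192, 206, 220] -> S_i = 164 + 14*i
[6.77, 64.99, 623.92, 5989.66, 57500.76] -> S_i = 6.77*9.60^i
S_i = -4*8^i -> [-4, -32, -256, -2048, -16384]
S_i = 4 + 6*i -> [4, 10, 16, 22, 28]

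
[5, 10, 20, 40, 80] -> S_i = 5*2^i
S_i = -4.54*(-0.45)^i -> [-4.54, 2.04, -0.92, 0.41, -0.19]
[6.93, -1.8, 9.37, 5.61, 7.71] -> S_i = Random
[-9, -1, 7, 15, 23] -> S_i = -9 + 8*i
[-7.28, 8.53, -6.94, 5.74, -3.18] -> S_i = Random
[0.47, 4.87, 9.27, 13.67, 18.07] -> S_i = 0.47 + 4.40*i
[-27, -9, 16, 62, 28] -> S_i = Random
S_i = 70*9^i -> [70, 630, 5670, 51030, 459270]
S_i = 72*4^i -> [72, 288, 1152, 4608, 18432]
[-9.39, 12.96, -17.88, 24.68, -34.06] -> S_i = -9.39*(-1.38)^i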